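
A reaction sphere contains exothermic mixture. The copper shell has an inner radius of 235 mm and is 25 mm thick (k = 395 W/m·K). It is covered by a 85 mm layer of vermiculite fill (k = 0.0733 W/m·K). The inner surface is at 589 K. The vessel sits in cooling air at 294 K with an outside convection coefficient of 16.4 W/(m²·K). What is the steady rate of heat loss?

For a spherical shell R = (1/r₁ − 1/r₂)/(4πk); film R = 1/(h·4πr²). In series:
R_copper shell = (1/0.235 − 1/0.26)/(4π×395) = 8.243×10^-5 K/W
R_vermiculite fill = (1/0.26 − 1/0.345)/(4π×0.0733) = 1.029 K/W
R_outer film = 1/(h·4πr_o²) = 1/(16.4×4π×0.345²) = 0.04077 K/W
R_total = 1.07 K/W
Q = ΔT/R_total = 295/1.07

Q ≈ 276 W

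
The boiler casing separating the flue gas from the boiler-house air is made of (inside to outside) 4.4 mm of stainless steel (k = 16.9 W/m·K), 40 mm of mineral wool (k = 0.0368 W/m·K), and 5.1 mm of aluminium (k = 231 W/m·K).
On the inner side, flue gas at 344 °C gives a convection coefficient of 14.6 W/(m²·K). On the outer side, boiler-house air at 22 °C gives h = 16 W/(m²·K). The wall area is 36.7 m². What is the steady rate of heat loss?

Thermal resistances in series:
R_inner film = 1/(h_i·A) = 1/(14.6×36.7) = 0.001866 K/W
R_stainless steel = L/(kA) = 0.0044/(16.9×36.7) = 7.094×10^-6 K/W
R_mineral wool = L/(kA) = 0.04/(0.0368×36.7) = 0.02962 K/W
R_aluminium = L/(kA) = 0.0051/(231×36.7) = 6.016×10^-7 K/W
R_outer film = 1/(h_o·A) = 1/(16×36.7) = 0.001703 K/W
R_total = 0.03319 K/W
Q = ΔT / R_total = 322 / 0.03319

Q ≈ 9700 W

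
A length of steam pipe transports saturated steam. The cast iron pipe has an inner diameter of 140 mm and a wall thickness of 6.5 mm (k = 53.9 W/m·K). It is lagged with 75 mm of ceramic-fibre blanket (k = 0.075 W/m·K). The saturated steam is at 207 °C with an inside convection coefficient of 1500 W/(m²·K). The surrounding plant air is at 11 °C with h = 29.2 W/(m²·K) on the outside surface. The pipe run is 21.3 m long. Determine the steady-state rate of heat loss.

Q ≈ 2810 W

For a radial system each layer contributes R = ln(r_out/r_in)/(2πkL); films add R = 1/(hA).
R_inner film = 1/(h_i·2πr₁L) = 1/(1500×2π×0.07×21.3) = 7.116×10^-5 K/W
R_cast iron pipe wall = ln(76.5/70)/(2π×53.9×21.3) = 1.231×10^-5 K/W
R_ceramic-fibre blanket = ln(151.5/76.5)/(2π×0.075×21.3) = 0.06807 K/W
R_outer film = 1/(h_o·2πr_oL) = 1/(29.2×2π×0.1515×21.3) = 0.001689 K/W
R_total = 0.06985 K/W
Q = ΔT/R_total = 196/0.06985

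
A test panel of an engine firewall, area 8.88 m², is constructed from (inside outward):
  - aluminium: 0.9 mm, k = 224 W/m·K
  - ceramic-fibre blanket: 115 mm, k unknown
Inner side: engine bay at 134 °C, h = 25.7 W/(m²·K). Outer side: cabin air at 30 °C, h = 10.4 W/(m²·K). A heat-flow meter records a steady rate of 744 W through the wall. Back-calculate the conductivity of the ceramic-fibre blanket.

k ≈ 0.104 W/(m·K)

Using the resistance-network approach (series):
R_inner film = 1/(h_i·A) = 1/(25.7×8.88) = 0.004382 K/W
R_aluminium = L/(kA) = 0.0009/(224×8.88) = 4.525×10^-7 K/W
R_outer film = 1/(h_o·A) = 1/(10.4×8.88) = 0.01083 K/W
Sum of known resistances R_other = 0.01521 K/W
Total R = ΔT/Q = 104/744 = 0.1398 K/W
R_ceramic-fibre blanket = R_total − R_other = 0.1246 K/W
k = L/(R·A) = 0.115/(0.1246×8.88)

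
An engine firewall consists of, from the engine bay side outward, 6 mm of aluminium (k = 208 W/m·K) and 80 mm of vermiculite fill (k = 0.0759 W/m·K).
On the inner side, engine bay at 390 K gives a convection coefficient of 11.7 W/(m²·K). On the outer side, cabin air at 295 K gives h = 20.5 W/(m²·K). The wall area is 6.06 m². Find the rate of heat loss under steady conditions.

Treating each layer as a thermal resistance in series:
R_inner film = 1/(h_i·A) = 1/(11.7×6.06) = 0.0141 K/W
R_aluminium = L/(kA) = 0.006/(208×6.06) = 4.76×10^-6 K/W
R_vermiculite fill = L/(kA) = 0.08/(0.0759×6.06) = 0.1739 K/W
R_outer film = 1/(h_o·A) = 1/(20.5×6.06) = 0.00805 K/W
R_total = 0.1961 K/W
Q = ΔT / R_total = 95 / 0.1961

Q ≈ 484 W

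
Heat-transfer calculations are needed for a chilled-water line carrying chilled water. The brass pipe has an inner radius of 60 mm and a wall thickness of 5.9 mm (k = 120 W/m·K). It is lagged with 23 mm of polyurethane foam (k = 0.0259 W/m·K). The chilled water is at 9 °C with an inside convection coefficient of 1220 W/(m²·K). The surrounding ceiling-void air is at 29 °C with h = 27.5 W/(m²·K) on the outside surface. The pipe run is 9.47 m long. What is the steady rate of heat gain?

Q ≈ 99.3 W

Treating each annulus and film as a series resistance:
R_inner film = 1/(h_i·2πr₁L) = 1/(1220×2π×0.06×9.47) = 2.296×10^-4 K/W
R_brass pipe wall = ln(65.9/60)/(2π×120×9.47) = 1.314×10^-5 K/W
R_polyurethane foam = ln(88.9/65.9)/(2π×0.0259×9.47) = 0.1943 K/W
R_outer film = 1/(h_o·2πr_oL) = 1/(27.5×2π×0.0889×9.47) = 0.006874 K/W
R_total = 0.2014 K/W
Q = ΔT/R_total = 20/0.2014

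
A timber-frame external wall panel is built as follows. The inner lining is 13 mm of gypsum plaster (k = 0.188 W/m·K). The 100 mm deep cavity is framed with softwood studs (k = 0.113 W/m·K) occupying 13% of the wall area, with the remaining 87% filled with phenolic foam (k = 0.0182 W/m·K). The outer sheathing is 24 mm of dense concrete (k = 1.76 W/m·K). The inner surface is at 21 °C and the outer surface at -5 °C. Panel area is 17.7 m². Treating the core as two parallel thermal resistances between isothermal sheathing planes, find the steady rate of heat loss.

Q ≈ 137 W

Sheathing layers in series; stud and cavity paths in parallel between them.
R_inner = 0.013/(0.188×17.7) = 0.003907 K/W
R_stud  = 0.1/(0.113×0.13×17.7) = 0.3846 K/W
R_cav   = 0.1/(0.0182×0.87×17.7) = 0.3568 K/W
1/R_core = 1/R_stud + 1/R_cav → R_core = 0.1851 K/W
R_outer = 0.024/(1.76×17.7) = 7.704×10^-4 K/W
R_total = 0.1898 K/W
Q = ΔT/R_total = 26/0.1898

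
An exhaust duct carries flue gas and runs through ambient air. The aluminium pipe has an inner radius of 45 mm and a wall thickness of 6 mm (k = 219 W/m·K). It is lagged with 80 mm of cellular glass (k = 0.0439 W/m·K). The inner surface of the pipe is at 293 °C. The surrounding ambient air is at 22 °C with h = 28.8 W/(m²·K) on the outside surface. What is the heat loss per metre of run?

Treating each annulus and film as a series resistance:
R_aluminium pipe wall = ln(51/45)/(2π×219×1) = 9.096×10^-5 K/W
R_cellular glass = ln(131/51)/(2π×0.0439×1) = 3.42 K/W
R_outer film = 1/(h_o·2πr_oL) = 1/(28.8×2π×0.131×1) = 0.04218 K/W
R_total = 3.462 K/W
Q = ΔT/R_total = 271/3.462

q′ ≈ 78.3 W/m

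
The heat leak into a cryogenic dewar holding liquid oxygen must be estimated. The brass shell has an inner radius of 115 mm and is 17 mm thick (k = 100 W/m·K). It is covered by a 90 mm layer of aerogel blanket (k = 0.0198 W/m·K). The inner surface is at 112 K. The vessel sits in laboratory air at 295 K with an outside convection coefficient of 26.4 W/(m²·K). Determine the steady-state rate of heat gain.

Spherical conduction: R = (1/r_in − 1/r_out)/(4πk) per layer; series-sum.
R_brass shell = (1/0.115 − 1/0.132)/(4π×100) = 8.912×10^-4 K/W
R_aerogel blanket = (1/0.132 − 1/0.222)/(4π×0.0198) = 12.34 K/W
R_outer film = 1/(h·4πr_o²) = 1/(26.4×4π×0.222²) = 0.06116 K/W
R_total = 12.41 K/W
Q = ΔT/R_total = 183/12.41

Q ≈ 14.8 W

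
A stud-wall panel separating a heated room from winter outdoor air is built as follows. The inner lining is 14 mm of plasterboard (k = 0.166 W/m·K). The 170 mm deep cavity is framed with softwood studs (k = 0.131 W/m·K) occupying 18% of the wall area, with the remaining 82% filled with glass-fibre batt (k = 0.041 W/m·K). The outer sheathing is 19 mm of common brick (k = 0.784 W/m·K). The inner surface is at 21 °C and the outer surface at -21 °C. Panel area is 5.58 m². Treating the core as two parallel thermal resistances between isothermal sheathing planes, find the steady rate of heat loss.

Q ≈ 76.1 W

Sheathing layers in series; stud and cavity paths in parallel between them.
R_inner = 0.014/(0.166×5.58) = 0.01511 K/W
R_stud  = 0.17/(0.131×0.18×5.58) = 1.292 K/W
R_cav   = 0.17/(0.041×0.82×5.58) = 0.9062 K/W
1/R_core = 1/R_stud + 1/R_cav → R_core = 0.5326 K/W
R_outer = 0.019/(0.784×5.58) = 0.004343 K/W
R_total = 0.5521 K/W
Q = ΔT/R_total = 42/0.5521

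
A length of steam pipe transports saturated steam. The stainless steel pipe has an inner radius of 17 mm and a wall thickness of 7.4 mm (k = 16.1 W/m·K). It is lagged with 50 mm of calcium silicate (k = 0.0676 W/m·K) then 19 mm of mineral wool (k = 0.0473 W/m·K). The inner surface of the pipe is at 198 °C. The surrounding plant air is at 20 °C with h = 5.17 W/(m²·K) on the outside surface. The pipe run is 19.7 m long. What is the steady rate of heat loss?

Q ≈ 942 W

For a radial system each layer contributes R = ln(r_out/r_in)/(2πkL); films add R = 1/(hA).
R_stainless steel pipe wall = ln(24.4/17)/(2π×16.1×19.7) = 1.813×10^-4 K/W
R_calcium silicate = ln(74.4/24.4)/(2π×0.0676×19.7) = 0.1332 K/W
R_mineral wool = ln(93.4/74.4)/(2π×0.0473×19.7) = 0.03885 K/W
R_outer film = 1/(h_o·2πr_oL) = 1/(5.17×2π×0.0934×19.7) = 0.01673 K/W
R_total = 0.189 K/W
Q = ΔT/R_total = 178/0.189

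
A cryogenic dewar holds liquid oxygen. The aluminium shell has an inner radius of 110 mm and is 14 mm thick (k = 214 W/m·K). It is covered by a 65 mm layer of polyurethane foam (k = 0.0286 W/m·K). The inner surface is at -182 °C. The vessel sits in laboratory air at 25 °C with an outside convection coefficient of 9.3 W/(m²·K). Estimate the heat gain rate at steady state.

Q ≈ 26 W

Radial (spherical) resistances in series:
R_aluminium shell = (1/0.11 − 1/0.124)/(4π×214) = 3.817×10^-4 K/W
R_polyurethane foam = (1/0.124 − 1/0.189)/(4π×0.0286) = 7.717 K/W
R_outer film = 1/(h·4πr_o²) = 1/(9.3×4π×0.189²) = 0.2395 K/W
R_total = 7.957 K/W
Q = ΔT/R_total = 207/7.957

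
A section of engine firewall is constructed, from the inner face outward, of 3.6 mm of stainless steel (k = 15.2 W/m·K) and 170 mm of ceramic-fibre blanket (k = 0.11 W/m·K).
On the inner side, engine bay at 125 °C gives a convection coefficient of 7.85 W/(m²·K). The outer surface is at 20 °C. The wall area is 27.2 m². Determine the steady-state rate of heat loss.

Q ≈ 1710 W

Using the resistance-network approach (series):
R_inner film = 1/(h_i·A) = 1/(7.85×27.2) = 0.004683 K/W
R_stainless steel = L/(kA) = 0.0036/(15.2×27.2) = 8.707×10^-6 K/W
R_ceramic-fibre blanket = L/(kA) = 0.17/(0.11×27.2) = 0.05682 K/W
R_total = 0.06151 K/W
Q = ΔT / R_total = 105 / 0.06151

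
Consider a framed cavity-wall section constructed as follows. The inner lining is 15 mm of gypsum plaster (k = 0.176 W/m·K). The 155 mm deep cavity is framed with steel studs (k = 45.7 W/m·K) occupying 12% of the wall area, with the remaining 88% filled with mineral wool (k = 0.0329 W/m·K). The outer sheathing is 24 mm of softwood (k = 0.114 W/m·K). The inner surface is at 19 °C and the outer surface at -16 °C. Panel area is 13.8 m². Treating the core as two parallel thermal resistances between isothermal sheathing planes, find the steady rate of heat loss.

Sheathing layers in series; stud and cavity paths in parallel between them.
R_inner = 0.015/(0.176×13.8) = 0.006176 K/W
R_stud  = 0.155/(45.7×0.12×13.8) = 0.002048 K/W
R_cav   = 0.155/(0.0329×0.88×13.8) = 0.3879 K/W
1/R_core = 1/R_stud + 1/R_cav → R_core = 0.002037 K/W
R_outer = 0.024/(0.114×13.8) = 0.01526 K/W
R_total = 0.02347 K/W
Q = ΔT/R_total = 35/0.02347

Q ≈ 1490 W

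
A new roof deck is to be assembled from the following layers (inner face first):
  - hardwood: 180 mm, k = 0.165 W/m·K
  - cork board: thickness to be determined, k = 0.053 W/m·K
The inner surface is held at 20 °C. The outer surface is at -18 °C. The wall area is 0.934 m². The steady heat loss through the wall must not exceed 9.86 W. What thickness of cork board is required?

Model the wall as resistances in series:
R_hardwood = L/(kA) = 0.18/(0.165×0.934) = 1.168 K/W
Sum of the known resistances R_other = 1.168 K/W
Required total resistance R_tot = ΔT/Q_allow = 38/9.86 = 3.854 K/W
R_cork board = R_tot − R_other = 2.686 K/W
L = R·k·A = 2.686×0.053×0.934

L ≈ 133 mm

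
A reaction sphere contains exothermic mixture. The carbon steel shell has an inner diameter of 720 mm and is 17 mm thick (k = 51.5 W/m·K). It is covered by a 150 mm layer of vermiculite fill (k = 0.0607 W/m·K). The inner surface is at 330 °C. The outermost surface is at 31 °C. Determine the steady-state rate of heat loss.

Spherical conduction: R = (1/r_in − 1/r_out)/(4πk) per layer; series-sum.
R_carbon steel shell = (1/0.36 − 1/0.377)/(4π×51.5) = 1.935×10^-4 K/W
R_vermiculite fill = (1/0.377 − 1/0.527)/(4π×0.0607) = 0.9898 K/W
R_total = 0.99 K/W
Q = ΔT/R_total = 299/0.99

Q ≈ 302 W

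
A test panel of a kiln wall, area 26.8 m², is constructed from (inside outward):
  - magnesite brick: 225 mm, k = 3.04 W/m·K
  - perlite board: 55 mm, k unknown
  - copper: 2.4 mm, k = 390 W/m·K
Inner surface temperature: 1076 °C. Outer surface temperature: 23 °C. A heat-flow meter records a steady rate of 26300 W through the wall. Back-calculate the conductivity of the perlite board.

Series thermal resistances:
R_magnesite brick = L/(kA) = 0.225/(3.04×26.8) = 0.002762 K/W
R_copper = L/(kA) = 0.0024/(390×26.8) = 2.296×10^-7 K/W
Sum of known resistances R_other = 0.002762 K/W
Total R = ΔT/Q = 1053/26300 = 0.04004 K/W
R_perlite board = R_total − R_other = 0.03728 K/W
k = L/(R·A) = 0.055/(0.03728×26.8)

k ≈ 0.0551 W/(m·K)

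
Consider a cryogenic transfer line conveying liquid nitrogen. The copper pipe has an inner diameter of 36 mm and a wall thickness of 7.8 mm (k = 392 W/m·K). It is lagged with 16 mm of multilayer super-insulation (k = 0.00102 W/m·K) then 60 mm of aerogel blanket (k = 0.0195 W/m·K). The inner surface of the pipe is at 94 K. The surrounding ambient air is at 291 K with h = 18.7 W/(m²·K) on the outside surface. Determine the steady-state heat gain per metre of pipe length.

Radial resistances (cylindrical: R_cond = ln(r_o/r_i)/(2πkL), R_conv = 1/(h·2πrL)):
R_copper pipe wall = ln(25.8/18)/(2π×392×1) = 1.462×10^-4 K/W
R_multilayer super-insulation = ln(41.8/25.8)/(2π×0.00102×1) = 75.29 K/W
R_aerogel blanket = ln(101.8/41.8)/(2π×0.0195×1) = 7.265 K/W
R_outer film = 1/(h_o·2πr_oL) = 1/(18.7×2π×0.1018×1) = 0.0836 K/W
R_total = 82.64 K/W
Q = ΔT/R_total = 197/82.64

q′ ≈ 2.38 W/m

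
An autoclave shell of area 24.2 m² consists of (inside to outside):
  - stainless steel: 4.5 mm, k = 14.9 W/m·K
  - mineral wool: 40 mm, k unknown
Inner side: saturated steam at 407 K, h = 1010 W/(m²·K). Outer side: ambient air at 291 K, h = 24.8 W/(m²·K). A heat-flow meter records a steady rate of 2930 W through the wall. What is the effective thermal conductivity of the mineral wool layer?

k ≈ 0.0436 W/(m·K)

Model the wall as resistances in series:
R_inner film = 1/(h_i·A) = 1/(1010×24.2) = 4.091×10^-5 K/W
R_stainless steel = L/(kA) = 0.0045/(14.9×24.2) = 1.248×10^-5 K/W
R_outer film = 1/(h_o·A) = 1/(24.8×24.2) = 0.001666 K/W
Sum of known resistances R_other = 0.00172 K/W
Total R = ΔT/Q = 116/2930 = 0.03959 K/W
R_mineral wool = R_total − R_other = 0.03787 K/W
k = L/(R·A) = 0.04/(0.03787×24.2)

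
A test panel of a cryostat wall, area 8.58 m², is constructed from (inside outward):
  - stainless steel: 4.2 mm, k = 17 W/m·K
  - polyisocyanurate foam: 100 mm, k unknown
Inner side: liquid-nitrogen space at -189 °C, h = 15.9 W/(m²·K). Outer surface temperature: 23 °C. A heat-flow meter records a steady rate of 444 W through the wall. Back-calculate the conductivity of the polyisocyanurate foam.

k ≈ 0.0248 W/(m·K)

Series thermal resistances:
R_inner film = 1/(h_i·A) = 1/(15.9×8.58) = 0.00733 K/W
R_stainless steel = L/(kA) = 0.0042/(17×8.58) = 2.879×10^-5 K/W
Sum of known resistances R_other = 0.007359 K/W
Total R = ΔT/Q = 212/444 = 0.4775 K/W
R_polyisocyanurate foam = R_total − R_other = 0.4701 K/W
k = L/(R·A) = 0.1/(0.4701×8.58)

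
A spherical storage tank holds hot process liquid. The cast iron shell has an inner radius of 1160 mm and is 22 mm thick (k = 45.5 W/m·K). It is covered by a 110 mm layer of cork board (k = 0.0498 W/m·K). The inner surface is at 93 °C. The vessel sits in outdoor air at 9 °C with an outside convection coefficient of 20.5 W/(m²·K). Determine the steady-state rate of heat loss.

Spherical conduction: R = (1/r_in − 1/r_out)/(4πk) per layer; series-sum.
R_cast iron shell = (1/1.16 − 1/1.182)/(4π×45.5) = 2.806×10^-5 K/W
R_cork board = (1/1.182 − 1/1.292)/(4π×0.0498) = 0.1151 K/W
R_outer film = 1/(h·4πr_o²) = 1/(20.5×4π×1.292²) = 0.002325 K/W
R_total = 0.1175 K/W
Q = ΔT/R_total = 84/0.1175

Q ≈ 715 W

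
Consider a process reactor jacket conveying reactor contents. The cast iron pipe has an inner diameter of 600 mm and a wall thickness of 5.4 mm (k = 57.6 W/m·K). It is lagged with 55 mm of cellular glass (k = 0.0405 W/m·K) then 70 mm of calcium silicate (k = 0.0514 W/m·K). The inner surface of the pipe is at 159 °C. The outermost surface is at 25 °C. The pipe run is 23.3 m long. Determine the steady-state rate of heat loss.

Q ≈ 2600 W

For a radial system each layer contributes R = ln(r_out/r_in)/(2πkL); films add R = 1/(hA).
R_cast iron pipe wall = ln(305.4/300)/(2π×57.6×23.3) = 2.116×10^-6 K/W
R_cellular glass = ln(360.4/305.4)/(2π×0.0405×23.3) = 0.02793 K/W
R_calcium silicate = ln(430.4/360.4)/(2π×0.0514×23.3) = 0.02359 K/W
R_total = 0.05152 K/W
Q = ΔT/R_total = 134/0.05152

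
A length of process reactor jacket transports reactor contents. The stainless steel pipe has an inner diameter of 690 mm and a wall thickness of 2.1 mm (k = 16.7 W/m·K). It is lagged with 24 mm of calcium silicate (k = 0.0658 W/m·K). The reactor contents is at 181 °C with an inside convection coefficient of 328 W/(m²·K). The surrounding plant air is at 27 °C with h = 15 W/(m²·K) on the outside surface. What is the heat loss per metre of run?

Radial resistances (cylindrical: R_cond = ln(r_o/r_i)/(2πkL), R_conv = 1/(h·2πrL)):
R_inner film = 1/(h_i·2πr₁L) = 1/(328×2π×0.345×1) = 0.001406 K/W
R_stainless steel pipe wall = ln(347.1/345)/(2π×16.7×1) = 5.783×10^-5 K/W
R_calcium silicate = ln(371.1/347.1)/(2π×0.0658×1) = 0.1617 K/W
R_outer film = 1/(h_o·2πr_oL) = 1/(15×2π×0.3711×1) = 0.02859 K/W
R_total = 0.1918 K/W
Q = ΔT/R_total = 154/0.1918

q′ ≈ 803 W/m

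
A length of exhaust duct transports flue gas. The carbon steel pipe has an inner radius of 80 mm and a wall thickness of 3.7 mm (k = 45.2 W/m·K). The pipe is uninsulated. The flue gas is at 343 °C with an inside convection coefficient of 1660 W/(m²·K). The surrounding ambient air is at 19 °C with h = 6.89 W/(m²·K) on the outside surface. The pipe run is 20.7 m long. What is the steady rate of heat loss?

Q ≈ 24200 W

Radial resistances (cylindrical: R_cond = ln(r_o/r_i)/(2πkL), R_conv = 1/(h·2πrL)):
R_inner film = 1/(h_i·2πr₁L) = 1/(1660×2π×0.08×20.7) = 5.79×10^-5 K/W
R_carbon steel pipe wall = ln(83.7/80)/(2π×45.2×20.7) = 7.691×10^-6 K/W
R_outer film = 1/(h_o·2πr_oL) = 1/(6.89×2π×0.0837×20.7) = 0.01333 K/W
R_total = 0.0134 K/W
Q = ΔT/R_total = 324/0.0134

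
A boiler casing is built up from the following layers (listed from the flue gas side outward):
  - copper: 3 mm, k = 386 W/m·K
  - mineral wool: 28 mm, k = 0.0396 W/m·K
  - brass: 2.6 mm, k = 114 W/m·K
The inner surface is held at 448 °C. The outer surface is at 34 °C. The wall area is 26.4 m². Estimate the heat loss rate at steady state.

Q ≈ 15500 W

Model the wall as resistances in series:
R_copper = L/(kA) = 0.003/(386×26.4) = 2.944×10^-7 K/W
R_mineral wool = L/(kA) = 0.028/(0.0396×26.4) = 0.02678 K/W
R_brass = L/(kA) = 0.0026/(114×26.4) = 8.639×10^-7 K/W
R_total = 0.02678 K/W
Q = ΔT / R_total = 414 / 0.02678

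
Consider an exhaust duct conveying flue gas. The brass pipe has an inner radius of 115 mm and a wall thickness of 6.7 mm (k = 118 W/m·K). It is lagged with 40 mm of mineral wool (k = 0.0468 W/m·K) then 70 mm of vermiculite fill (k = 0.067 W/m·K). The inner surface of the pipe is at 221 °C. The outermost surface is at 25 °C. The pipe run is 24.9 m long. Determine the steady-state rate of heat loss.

Q ≈ 2680 W

For a radial system each layer contributes R = ln(r_out/r_in)/(2πkL); films add R = 1/(hA).
R_brass pipe wall = ln(121.7/115)/(2π×118×24.9) = 3.067×10^-6 K/W
R_mineral wool = ln(161.7/121.7)/(2π×0.0468×24.9) = 0.03881 K/W
R_vermiculite fill = ln(231.7/161.7)/(2π×0.067×24.9) = 0.03432 K/W
R_total = 0.07313 K/W
Q = ΔT/R_total = 196/0.07313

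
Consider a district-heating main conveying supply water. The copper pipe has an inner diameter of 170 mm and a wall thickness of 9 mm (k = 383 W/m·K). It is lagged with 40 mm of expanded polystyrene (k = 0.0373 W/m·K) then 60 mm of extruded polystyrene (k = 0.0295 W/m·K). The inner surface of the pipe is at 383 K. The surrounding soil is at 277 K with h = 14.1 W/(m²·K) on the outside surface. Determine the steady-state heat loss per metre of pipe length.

Radial resistances (cylindrical: R_cond = ln(r_o/r_i)/(2πkL), R_conv = 1/(h·2πrL)):
R_copper pipe wall = ln(94/85)/(2π×383×1) = 4.182×10^-5 K/W
R_expanded polystyrene = ln(134/94)/(2π×0.0373×1) = 1.513 K/W
R_extruded polystyrene = ln(194/134)/(2π×0.0295×1) = 1.996 K/W
R_outer film = 1/(h_o·2πr_oL) = 1/(14.1×2π×0.194×1) = 0.05818 K/W
R_total = 3.567 K/W
Q = ΔT/R_total = 106/3.567

q′ ≈ 29.7 W/m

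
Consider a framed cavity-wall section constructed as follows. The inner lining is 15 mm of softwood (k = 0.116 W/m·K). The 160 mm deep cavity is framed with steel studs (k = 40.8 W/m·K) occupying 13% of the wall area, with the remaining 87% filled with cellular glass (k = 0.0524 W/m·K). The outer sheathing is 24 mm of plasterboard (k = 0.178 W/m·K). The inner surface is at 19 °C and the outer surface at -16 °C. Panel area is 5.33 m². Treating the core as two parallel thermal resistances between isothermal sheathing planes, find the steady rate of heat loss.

Sheathing layers in series; stud and cavity paths in parallel between them.
R_inner = 0.015/(0.116×5.33) = 0.02426 K/W
R_stud  = 0.16/(40.8×0.13×5.33) = 0.00566 K/W
R_cav   = 0.16/(0.0524×0.87×5.33) = 0.6585 K/W
1/R_core = 1/R_stud + 1/R_cav → R_core = 0.005611 K/W
R_outer = 0.024/(0.178×5.33) = 0.0253 K/W
R_total = 0.05517 K/W
Q = ΔT/R_total = 35/0.05517

Q ≈ 634 W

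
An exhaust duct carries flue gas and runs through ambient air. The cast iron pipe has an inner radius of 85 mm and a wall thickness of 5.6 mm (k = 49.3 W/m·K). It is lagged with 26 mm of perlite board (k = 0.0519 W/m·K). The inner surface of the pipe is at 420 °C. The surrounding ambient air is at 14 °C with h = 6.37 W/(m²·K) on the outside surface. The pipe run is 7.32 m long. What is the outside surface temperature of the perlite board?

Treating each annulus and film as a series resistance:
R_cast iron pipe wall = ln(90.6/85)/(2π×49.3×7.32) = 2.814×10^-5 K/W
R_perlite board = ln(116.6/90.6)/(2π×0.0519×7.32) = 0.1057 K/W
R_outer film = 1/(h_o·2πr_oL) = 1/(6.37×2π×0.1166×7.32) = 0.02927 K/W
R_total = 0.135 K/W
Q = ΔT/R_total = 406/0.135
Q = 3010 W
T_interface = T_inner − Q·ΣR(inner→interface) = 420 − 3010×0.1057

T ≈ 102 °C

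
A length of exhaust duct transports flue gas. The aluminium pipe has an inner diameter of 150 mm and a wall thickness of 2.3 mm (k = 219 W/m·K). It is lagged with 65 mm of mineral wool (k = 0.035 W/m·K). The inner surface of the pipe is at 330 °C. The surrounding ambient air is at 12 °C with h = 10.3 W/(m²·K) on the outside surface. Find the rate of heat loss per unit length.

Treating each annulus and film as a series resistance:
R_aluminium pipe wall = ln(77.3/75)/(2π×219×1) = 2.195×10^-5 K/W
R_mineral wool = ln(142.3/77.3)/(2π×0.035×1) = 2.775 K/W
R_outer film = 1/(h_o·2πr_oL) = 1/(10.3×2π×0.1423×1) = 0.1086 K/W
R_total = 2.884 K/W
Q = ΔT/R_total = 318/2.884

q′ ≈ 110 W/m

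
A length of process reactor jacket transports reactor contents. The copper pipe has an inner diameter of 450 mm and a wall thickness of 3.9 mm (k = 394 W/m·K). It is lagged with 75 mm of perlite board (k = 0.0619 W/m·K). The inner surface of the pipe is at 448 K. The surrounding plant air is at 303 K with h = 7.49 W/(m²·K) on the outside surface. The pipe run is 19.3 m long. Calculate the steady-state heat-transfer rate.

For a radial system each layer contributes R = ln(r_out/r_in)/(2πkL); films add R = 1/(hA).
R_copper pipe wall = ln(228.9/225)/(2π×394×19.3) = 3.597×10^-7 K/W
R_perlite board = ln(303.9/228.9)/(2π×0.0619×19.3) = 0.03776 K/W
R_outer film = 1/(h_o·2πr_oL) = 1/(7.49×2π×0.3039×19.3) = 0.003623 K/W
R_total = 0.04138 K/W
Q = ΔT/R_total = 145/0.04138

Q ≈ 3500 W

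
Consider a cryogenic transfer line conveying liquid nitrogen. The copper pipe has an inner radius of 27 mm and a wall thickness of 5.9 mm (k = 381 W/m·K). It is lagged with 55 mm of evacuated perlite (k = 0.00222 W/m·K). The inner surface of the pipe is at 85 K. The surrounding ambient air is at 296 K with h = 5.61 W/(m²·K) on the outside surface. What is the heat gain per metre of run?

Per-layer cylindrical resistances, series-summed:
R_copper pipe wall = ln(32.9/27)/(2π×381×1) = 8.256×10^-5 K/W
R_evacuated perlite = ln(87.9/32.9)/(2π×0.00222×1) = 70.45 K/W
R_outer film = 1/(h_o·2πr_oL) = 1/(5.61×2π×0.0879×1) = 0.3228 K/W
R_total = 70.78 K/W
Q = ΔT/R_total = 211/70.78

q′ ≈ 2.98 W/m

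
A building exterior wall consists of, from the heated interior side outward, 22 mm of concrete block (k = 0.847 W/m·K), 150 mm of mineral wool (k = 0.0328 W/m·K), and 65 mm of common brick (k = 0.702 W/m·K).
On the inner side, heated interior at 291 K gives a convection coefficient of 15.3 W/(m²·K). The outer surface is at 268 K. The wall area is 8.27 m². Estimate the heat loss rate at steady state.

Model the wall as resistances in series:
R_inner film = 1/(h_i·A) = 1/(15.3×8.27) = 0.007903 K/W
R_concrete block = L/(kA) = 0.022/(0.847×8.27) = 0.003141 K/W
R_mineral wool = L/(kA) = 0.15/(0.0328×8.27) = 0.553 K/W
R_common brick = L/(kA) = 0.065/(0.702×8.27) = 0.0112 K/W
R_total = 0.5752 K/W
Q = ΔT / R_total = 23 / 0.5752

Q ≈ 40 W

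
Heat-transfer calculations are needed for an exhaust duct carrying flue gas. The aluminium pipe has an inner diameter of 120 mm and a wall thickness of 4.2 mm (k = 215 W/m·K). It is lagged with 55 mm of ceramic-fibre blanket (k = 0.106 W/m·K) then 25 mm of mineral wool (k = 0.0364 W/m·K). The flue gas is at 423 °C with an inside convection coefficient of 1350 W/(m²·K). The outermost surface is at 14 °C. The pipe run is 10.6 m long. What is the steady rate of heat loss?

For a radial system each layer contributes R = ln(r_out/r_in)/(2πkL); films add R = 1/(hA).
R_inner film = 1/(h_i·2πr₁L) = 1/(1350×2π×0.06×10.6) = 1.854×10^-4 K/W
R_aluminium pipe wall = ln(64.2/60)/(2π×215×10.6) = 4.725×10^-6 K/W
R_ceramic-fibre blanket = ln(119.2/64.2)/(2π×0.106×10.6) = 0.08765 K/W
R_mineral wool = ln(144.2/119.2)/(2π×0.0364×10.6) = 0.07854 K/W
R_total = 0.1664 K/W
Q = ΔT/R_total = 409/0.1664

Q ≈ 2460 W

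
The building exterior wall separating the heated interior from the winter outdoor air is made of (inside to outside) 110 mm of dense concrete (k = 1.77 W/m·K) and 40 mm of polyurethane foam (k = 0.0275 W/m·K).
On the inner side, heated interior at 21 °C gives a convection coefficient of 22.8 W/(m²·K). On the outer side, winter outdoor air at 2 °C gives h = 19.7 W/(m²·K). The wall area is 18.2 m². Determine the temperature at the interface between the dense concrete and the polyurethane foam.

Model the wall as resistances in series:
R_inner film = 1/(h_i·A) = 1/(22.8×18.2) = 0.00241 K/W
R_dense concrete = L/(kA) = 0.11/(1.77×18.2) = 0.003415 K/W
R_polyurethane foam = L/(kA) = 0.04/(0.0275×18.2) = 0.07992 K/W
R_outer film = 1/(h_o·A) = 1/(19.7×18.2) = 0.002789 K/W
R_total = 0.08853 K/W;  Q = ΔT/R_total = 19/0.08853 = 214.6 W
T_interface = T_inner − Q·ΣR(inner→interface) = 21 − 215×0.005825

T ≈ 19.8 °C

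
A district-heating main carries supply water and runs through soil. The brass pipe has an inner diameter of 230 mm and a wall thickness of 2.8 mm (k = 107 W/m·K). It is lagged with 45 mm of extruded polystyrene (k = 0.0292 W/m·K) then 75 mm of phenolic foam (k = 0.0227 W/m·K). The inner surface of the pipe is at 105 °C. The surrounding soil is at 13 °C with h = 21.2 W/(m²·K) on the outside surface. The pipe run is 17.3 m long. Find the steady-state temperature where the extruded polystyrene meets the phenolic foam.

Cylindrical conduction, so R = ln(r₂/r₁)/(2πkL) per layer, in series:
R_brass pipe wall = ln(117.8/115)/(2π×107×17.3) = 2.068×10^-6 K/W
R_extruded polystyrene = ln(162.8/117.8)/(2π×0.0292×17.3) = 0.1019 K/W
R_phenolic foam = ln(237.8/162.8)/(2π×0.0227×17.3) = 0.1536 K/W
R_outer film = 1/(h_o·2πr_oL) = 1/(21.2×2π×0.2378×17.3) = 0.001825 K/W
R_total = 0.2573 K/W
Q = ΔT/R_total = 92/0.2573
Q = 358 W
T_interface = T_inner − Q·ΣR(inner→interface) = 105 − 358×0.1019

T ≈ 68.6 °C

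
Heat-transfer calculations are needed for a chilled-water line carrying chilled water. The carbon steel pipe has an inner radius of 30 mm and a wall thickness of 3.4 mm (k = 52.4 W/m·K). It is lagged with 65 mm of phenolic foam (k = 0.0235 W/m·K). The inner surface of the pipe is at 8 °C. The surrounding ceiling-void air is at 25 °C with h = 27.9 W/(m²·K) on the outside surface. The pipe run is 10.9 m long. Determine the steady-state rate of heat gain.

Q ≈ 25.1 W

Treating each annulus and film as a series resistance:
R_carbon steel pipe wall = ln(33.4/30)/(2π×52.4×10.9) = 2.992×10^-5 K/W
R_phenolic foam = ln(98.4/33.4)/(2π×0.0235×10.9) = 0.6713 K/W
R_outer film = 1/(h_o·2πr_oL) = 1/(27.9×2π×0.0984×10.9) = 0.005319 K/W
R_total = 0.6767 K/W
Q = ΔT/R_total = 17/0.6767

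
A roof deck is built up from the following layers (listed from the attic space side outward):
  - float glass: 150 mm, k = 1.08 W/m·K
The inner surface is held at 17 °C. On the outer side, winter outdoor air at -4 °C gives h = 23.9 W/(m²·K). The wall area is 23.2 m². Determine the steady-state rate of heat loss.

Thermal resistances in series:
R_float glass = L/(kA) = 0.15/(1.08×23.2) = 0.005987 K/W
R_outer film = 1/(h_o·A) = 1/(23.9×23.2) = 0.001803 K/W
R_total = 0.00779 K/W
Q = ΔT / R_total = 21 / 0.00779

Q ≈ 2700 W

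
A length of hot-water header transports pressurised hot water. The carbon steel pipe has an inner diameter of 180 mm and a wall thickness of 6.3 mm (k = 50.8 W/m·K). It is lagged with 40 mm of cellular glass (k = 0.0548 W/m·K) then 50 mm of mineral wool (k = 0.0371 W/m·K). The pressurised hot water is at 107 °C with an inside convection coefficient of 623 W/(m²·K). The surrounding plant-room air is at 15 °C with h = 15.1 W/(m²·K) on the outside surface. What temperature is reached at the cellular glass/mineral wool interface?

Treating each annulus and film as a series resistance:
R_inner film = 1/(h_i·2πr₁L) = 1/(623×2π×0.09×1) = 0.002839 K/W
R_carbon steel pipe wall = ln(96.3/90)/(2π×50.8×1) = 2.12×10^-4 K/W
R_cellular glass = ln(136.3/96.3)/(2π×0.0548×1) = 1.009 K/W
R_mineral wool = ln(186.3/136.3)/(2π×0.0371×1) = 1.341 K/W
R_outer film = 1/(h_o·2πr_oL) = 1/(15.1×2π×0.1863×1) = 0.05658 K/W
R_total = 2.409 K/W
Q = ΔT/R_total = 92/2.409
Q = 38.2 W/m
T_interface = T_inner − Q·ΣR(inner→interface) = 107 − 38.2×1.012

T ≈ 68.4 °C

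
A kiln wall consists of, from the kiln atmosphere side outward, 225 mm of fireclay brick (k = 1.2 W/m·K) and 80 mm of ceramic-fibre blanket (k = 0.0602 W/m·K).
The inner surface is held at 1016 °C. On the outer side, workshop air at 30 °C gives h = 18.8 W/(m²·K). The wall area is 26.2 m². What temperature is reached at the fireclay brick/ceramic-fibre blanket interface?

Model the wall as resistances in series:
R_fireclay brick = L/(kA) = 0.225/(1.2×26.2) = 0.007156 K/W
R_ceramic-fibre blanket = L/(kA) = 0.08/(0.0602×26.2) = 0.05072 K/W
R_outer film = 1/(h_o·A) = 1/(18.8×26.2) = 0.00203 K/W
R_total = 0.05991 K/W;  Q = ΔT/R_total = 986/0.05991 = 16460 W
T_interface = T_inner − Q·ΣR(inner→interface) = 1016 − 16500×0.007156

T ≈ 898 °C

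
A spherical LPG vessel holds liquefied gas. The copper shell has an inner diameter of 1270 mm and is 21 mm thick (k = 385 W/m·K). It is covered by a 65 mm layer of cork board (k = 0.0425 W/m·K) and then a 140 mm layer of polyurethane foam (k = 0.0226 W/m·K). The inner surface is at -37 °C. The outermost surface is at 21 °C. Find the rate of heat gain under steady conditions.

Q ≈ 55.2 W

Radial (spherical) resistances in series:
R_copper shell = (1/0.635 − 1/0.656)/(4π×385) = 1.042×10^-5 K/W
R_cork board = (1/0.656 − 1/0.721)/(4π×0.0425) = 0.2573 K/W
R_polyurethane foam = (1/0.721 − 1/0.861)/(4π×0.0226) = 0.7941 K/W
R_total = 1.051 K/W
Q = ΔT/R_total = 58/1.051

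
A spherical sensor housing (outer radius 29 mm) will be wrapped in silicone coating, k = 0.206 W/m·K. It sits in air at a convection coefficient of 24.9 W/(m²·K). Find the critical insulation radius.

For a sphere r_cr = 2k/h = 2×0.206/24.9
r_cr = 16.5 mm; since the bare radius (29 mm) is above r_cr, any added insulation will reduce heat loss.

r_cr ≈ 16.5 mm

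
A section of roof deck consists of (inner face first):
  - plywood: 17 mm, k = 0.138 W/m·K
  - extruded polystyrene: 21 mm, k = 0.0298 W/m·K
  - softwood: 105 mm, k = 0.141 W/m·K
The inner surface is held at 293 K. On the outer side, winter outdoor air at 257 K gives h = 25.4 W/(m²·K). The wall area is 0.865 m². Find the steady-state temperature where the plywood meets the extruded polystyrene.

Thermal resistances in series:
R_plywood = L/(kA) = 0.017/(0.138×0.865) = 0.1424 K/W
R_extruded polystyrene = L/(kA) = 0.021/(0.0298×0.865) = 0.8147 K/W
R_softwood = L/(kA) = 0.105/(0.141×0.865) = 0.8609 K/W
R_outer film = 1/(h_o·A) = 1/(25.4×0.865) = 0.04551 K/W
R_total = 1.864 K/W;  Q = ΔT/R_total = 36/1.864 = 19.32 W
T_interface = T_inner − Q·ΣR(inner→interface) = 293 − 19.3×0.1424

T ≈ 290 K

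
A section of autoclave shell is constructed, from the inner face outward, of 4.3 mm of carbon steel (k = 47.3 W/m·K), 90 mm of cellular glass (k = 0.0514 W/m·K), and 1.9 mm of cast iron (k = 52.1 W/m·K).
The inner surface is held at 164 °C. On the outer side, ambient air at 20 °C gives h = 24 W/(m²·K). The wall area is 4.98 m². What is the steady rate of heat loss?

Q ≈ 400 W

Thermal resistances in series:
R_carbon steel = L/(kA) = 0.0043/(47.3×4.98) = 1.825×10^-5 K/W
R_cellular glass = L/(kA) = 0.09/(0.0514×4.98) = 0.3516 K/W
R_cast iron = L/(kA) = 0.0019/(52.1×4.98) = 7.323×10^-6 K/W
R_outer film = 1/(h_o·A) = 1/(24×4.98) = 0.008367 K/W
R_total = 0.36 K/W
Q = ΔT / R_total = 144 / 0.36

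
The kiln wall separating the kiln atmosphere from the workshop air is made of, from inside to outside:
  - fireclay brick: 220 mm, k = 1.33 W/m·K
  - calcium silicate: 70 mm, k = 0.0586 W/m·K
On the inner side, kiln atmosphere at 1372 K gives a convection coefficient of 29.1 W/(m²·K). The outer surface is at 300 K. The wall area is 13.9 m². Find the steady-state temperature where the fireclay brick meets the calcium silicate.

Thermal resistances in series:
R_inner film = 1/(h_i·A) = 1/(29.1×13.9) = 0.002472 K/W
R_fireclay brick = L/(kA) = 0.22/(1.33×13.9) = 0.0119 K/W
R_calcium silicate = L/(kA) = 0.07/(0.0586×13.9) = 0.08594 K/W
R_total = 0.1003 K/W;  Q = ΔT/R_total = 1072/0.1003 = 10690 W
T_interface = T_inner − Q·ΣR(inner→interface) = 1372 − 10700×0.01437

T ≈ 1220 K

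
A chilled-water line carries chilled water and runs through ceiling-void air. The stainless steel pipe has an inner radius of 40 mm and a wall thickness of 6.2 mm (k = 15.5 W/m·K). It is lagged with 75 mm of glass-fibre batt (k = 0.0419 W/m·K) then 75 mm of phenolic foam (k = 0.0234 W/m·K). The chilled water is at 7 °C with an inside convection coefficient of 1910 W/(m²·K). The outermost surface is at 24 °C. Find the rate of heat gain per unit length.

Per-layer cylindrical resistances, series-summed:
R_inner film = 1/(h_i·2πr₁L) = 1/(1910×2π×0.04×1) = 0.002083 K/W
R_stainless steel pipe wall = ln(46.2/40)/(2π×15.5×1) = 0.00148 K/W
R_glass-fibre batt = ln(121.2/46.2)/(2π×0.0419×1) = 3.663 K/W
R_phenolic foam = ln(196.2/121.2)/(2π×0.0234×1) = 3.276 K/W
R_total = 6.943 K/W
Q = ΔT/R_total = 17/6.943

q′ ≈ 2.45 W/m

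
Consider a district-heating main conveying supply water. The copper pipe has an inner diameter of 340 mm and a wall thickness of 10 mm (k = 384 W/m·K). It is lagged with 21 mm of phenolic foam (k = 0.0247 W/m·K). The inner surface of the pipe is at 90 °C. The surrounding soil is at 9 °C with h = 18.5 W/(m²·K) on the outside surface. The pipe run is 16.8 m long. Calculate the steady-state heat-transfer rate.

Q ≈ 1810 W

Radial resistances (cylindrical: R_cond = ln(r_o/r_i)/(2πkL), R_conv = 1/(h·2πrL)):
R_copper pipe wall = ln(180/170)/(2π×384×16.8) = 1.41×10^-6 K/W
R_phenolic foam = ln(201/180)/(2π×0.0247×16.8) = 0.04232 K/W
R_outer film = 1/(h_o·2πr_oL) = 1/(18.5×2π×0.201×16.8) = 0.002548 K/W
R_total = 0.04487 K/W
Q = ΔT/R_total = 81/0.04487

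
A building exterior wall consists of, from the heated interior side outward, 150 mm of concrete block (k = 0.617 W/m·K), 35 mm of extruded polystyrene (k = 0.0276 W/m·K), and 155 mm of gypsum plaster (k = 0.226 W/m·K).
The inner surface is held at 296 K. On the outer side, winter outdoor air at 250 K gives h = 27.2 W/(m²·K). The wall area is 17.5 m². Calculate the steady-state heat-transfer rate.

Model the wall as resistances in series:
R_concrete block = L/(kA) = 0.15/(0.617×17.5) = 0.01389 K/W
R_extruded polystyrene = L/(kA) = 0.035/(0.0276×17.5) = 0.07246 K/W
R_gypsum plaster = L/(kA) = 0.155/(0.226×17.5) = 0.03919 K/W
R_outer film = 1/(h_o·A) = 1/(27.2×17.5) = 0.002101 K/W
R_total = 0.1276 K/W
Q = ΔT / R_total = 46 / 0.1276

Q ≈ 360 W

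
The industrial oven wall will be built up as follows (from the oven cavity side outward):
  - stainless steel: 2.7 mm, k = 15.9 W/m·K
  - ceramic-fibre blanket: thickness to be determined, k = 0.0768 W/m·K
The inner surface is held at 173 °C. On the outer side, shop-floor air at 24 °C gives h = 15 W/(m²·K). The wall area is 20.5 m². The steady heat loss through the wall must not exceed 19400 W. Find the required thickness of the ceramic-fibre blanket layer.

Series thermal resistances:
R_stainless steel = L/(kA) = 0.0027/(15.9×20.5) = 8.283×10^-6 K/W
R_outer film = 1/(h_o·A) = 1/(15×20.5) = 0.003252 K/W
Sum of the known resistances R_other = 0.00326 K/W
Required total resistance R_tot = ΔT/Q_allow = 149/19400 = 0.00768 K/W
R_ceramic-fibre blanket = R_tot − R_other = 0.00442 K/W
L = R·k·A = 0.00442×0.0768×20.5

L ≈ 6.96 mm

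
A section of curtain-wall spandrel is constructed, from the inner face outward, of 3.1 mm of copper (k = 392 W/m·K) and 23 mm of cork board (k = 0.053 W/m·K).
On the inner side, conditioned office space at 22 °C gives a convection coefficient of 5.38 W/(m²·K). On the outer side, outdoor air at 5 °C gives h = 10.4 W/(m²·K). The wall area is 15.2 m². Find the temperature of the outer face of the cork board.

Thermal resistances in series:
R_inner film = 1/(h_i·A) = 1/(5.38×15.2) = 0.01223 K/W
R_copper = L/(kA) = 0.0031/(392×15.2) = 5.203×10^-7 K/W
R_cork board = L/(kA) = 0.023/(0.053×15.2) = 0.02855 K/W
R_outer film = 1/(h_o·A) = 1/(10.4×15.2) = 0.006326 K/W
R_total = 0.04711 K/W;  Q = ΔT/R_total = 17/0.04711 = 360.9 W
T_interface = T_inner − Q·ΣR(inner→interface) = 22 − 361×0.04078

T ≈ 7.28 °C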